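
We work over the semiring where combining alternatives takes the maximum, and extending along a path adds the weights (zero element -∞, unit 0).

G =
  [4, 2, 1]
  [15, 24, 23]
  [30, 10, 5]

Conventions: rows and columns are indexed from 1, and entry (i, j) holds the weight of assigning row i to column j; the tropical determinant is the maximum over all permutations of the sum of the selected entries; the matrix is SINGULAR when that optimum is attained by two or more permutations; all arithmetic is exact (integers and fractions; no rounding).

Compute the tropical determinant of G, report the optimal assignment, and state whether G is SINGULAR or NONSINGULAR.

σ = (1, 2, 3): 4 + 24 + 5 = 33
σ = (1, 3, 2): 4 + 23 + 10 = 37
σ = (2, 1, 3): 2 + 15 + 5 = 22
σ = (2, 3, 1): 2 + 23 + 30 = 55
σ = (3, 1, 2): 1 + 15 + 10 = 26
σ = (3, 2, 1): 1 + 24 + 30 = 55
Optimal value attained by: σ = (2, 3, 1).
Answer: det⊕(G) = 55; verdict: SINGULAR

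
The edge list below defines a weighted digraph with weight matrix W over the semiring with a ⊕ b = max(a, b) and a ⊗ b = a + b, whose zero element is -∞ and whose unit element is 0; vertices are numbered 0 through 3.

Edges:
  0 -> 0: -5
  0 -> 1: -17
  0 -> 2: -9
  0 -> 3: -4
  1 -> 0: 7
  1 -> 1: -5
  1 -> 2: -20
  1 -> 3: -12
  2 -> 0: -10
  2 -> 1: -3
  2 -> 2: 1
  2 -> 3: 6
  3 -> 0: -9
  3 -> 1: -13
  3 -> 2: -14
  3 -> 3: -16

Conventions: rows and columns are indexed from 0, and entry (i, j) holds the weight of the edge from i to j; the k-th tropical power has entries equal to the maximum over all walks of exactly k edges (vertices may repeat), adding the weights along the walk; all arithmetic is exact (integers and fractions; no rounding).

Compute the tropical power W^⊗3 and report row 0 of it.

W^⊗2:
  [-10, -12, -8, -3]
  [2, -10, -2, 3]
  [4, -2, 2, 7]
  [-6, -17, -13, -8]
W^⊗3:
  [-5, -11, -7, -2]
  [-3, -5, -1, 4]
  [5, -1, 3, 8]
  [-10, -16, -12, -7]
Answer: row 0 of W^⊗3 = [-5, -11, -7, -2]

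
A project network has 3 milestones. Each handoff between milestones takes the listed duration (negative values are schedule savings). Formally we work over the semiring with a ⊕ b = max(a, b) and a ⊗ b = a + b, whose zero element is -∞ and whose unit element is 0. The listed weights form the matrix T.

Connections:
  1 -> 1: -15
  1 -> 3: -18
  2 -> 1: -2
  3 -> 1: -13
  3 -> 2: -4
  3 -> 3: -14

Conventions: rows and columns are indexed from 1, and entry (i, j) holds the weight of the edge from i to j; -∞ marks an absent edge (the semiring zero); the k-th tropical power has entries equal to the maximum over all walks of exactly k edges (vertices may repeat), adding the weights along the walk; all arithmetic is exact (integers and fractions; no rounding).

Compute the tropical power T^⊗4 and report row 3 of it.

T^⊗2:
  [-30, -22, -32]
  [-17, -∞, -20]
  [-6, -18, -28]
T^⊗3:
  [-24, -36, -46]
  [-32, -24, -34]
  [-20, -32, -24]
T^⊗4:
  [-38, -50, -42]
  [-26, -38, -48]
  [-34, -28, -38]
Answer: row 3 of T^⊗4 = [-34, -28, -38]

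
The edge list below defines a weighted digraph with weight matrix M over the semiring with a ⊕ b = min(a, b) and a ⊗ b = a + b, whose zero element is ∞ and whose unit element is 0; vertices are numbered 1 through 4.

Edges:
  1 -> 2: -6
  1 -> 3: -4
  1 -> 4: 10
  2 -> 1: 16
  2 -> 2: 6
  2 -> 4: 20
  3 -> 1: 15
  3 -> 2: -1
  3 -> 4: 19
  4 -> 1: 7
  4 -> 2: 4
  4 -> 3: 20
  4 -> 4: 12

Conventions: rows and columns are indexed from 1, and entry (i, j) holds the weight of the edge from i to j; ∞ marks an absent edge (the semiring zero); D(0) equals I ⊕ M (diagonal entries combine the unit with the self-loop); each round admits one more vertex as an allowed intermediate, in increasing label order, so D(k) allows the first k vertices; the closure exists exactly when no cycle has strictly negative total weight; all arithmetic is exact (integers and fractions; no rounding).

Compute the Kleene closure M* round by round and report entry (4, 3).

D(0):
  [0, -6, -4, 10]
  [16, 0, ∞, 20]
  [15, -1, 0, 19]
  [7, 4, 20, 0]
D(1):
  [0, -6, -4, 10]
  [16, 0, 12, 20]
  [15, -1, 0, 19]
  [7, 1, 3, 0]
D(2):
  [0, -6, -4, 10]
  [16, 0, 12, 20]
  [15, -1, 0, 19]
  [7, 1, 3, 0]
D(3):
  [0, -6, -4, 10]
  [16, 0, 12, 20]
  [15, -1, 0, 19]
  [7, 1, 3, 0]
D(4):
  [0, -6, -4, 10]
  [16, 0, 12, 20]
  [15, -1, 0, 19]
  [7, 1, 3, 0]
Answer: M*[4][3] = 3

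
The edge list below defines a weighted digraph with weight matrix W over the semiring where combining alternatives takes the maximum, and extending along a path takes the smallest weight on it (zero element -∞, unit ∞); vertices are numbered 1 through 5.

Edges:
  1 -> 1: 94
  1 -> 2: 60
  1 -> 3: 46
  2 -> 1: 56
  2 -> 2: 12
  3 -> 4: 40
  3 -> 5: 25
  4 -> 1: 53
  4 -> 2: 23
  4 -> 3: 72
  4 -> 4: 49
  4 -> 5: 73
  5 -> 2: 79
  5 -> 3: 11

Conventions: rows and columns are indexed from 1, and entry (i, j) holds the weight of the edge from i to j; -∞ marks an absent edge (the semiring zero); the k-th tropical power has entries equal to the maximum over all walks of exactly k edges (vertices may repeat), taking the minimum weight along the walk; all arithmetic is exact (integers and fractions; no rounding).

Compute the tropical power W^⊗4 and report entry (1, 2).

W^⊗2:
  [94, 60, 46, 40, 25]
  [56, 56, 46, -∞, -∞]
  [40, 25, 40, 40, 40]
  [53, 73, 49, 49, 49]
  [56, 12, -∞, 11, 11]
W^⊗3:
  [94, 60, 46, 40, 40]
  [56, 56, 46, 40, 25]
  [40, 40, 40, 40, 40]
  [56, 53, 49, 49, 49]
  [56, 56, 46, 11, 11]
W^⊗4:
  [94, 60, 46, 40, 40]
  [56, 56, 46, 40, 40]
  [40, 40, 40, 40, 40]
  [56, 56, 49, 49, 49]
  [56, 56, 46, 40, 25]
Key observation: the optimum is the walk 1->1->1->1->2, with weight 94 min 94 min 94 min 60 = 60.
Optimal value attained by: walk 1->1->1->1->2.
Answer: (W^⊗4)[1][2] = 60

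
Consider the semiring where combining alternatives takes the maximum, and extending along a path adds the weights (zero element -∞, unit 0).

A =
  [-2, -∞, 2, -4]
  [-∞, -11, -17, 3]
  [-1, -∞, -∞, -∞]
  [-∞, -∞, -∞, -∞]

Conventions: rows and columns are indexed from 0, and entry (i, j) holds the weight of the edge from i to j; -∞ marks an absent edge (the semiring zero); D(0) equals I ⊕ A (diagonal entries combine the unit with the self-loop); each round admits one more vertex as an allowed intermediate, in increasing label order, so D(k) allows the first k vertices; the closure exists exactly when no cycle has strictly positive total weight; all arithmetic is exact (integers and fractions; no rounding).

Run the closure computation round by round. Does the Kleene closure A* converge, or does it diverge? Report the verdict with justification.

D(0):
  [0, -∞, 2, -4]
  [-∞, 0, -17, 3]
  [-1, -∞, 0, -∞]
  [-∞, -∞, -∞, 0]
Detection: at round 1, diagonal entry (2, 2) turns strictly positive.
Key observation: the cycle 2->0->2 has total weight (-1) + 2, which is strictly positive.
Answer: DIVERGES — positive cycle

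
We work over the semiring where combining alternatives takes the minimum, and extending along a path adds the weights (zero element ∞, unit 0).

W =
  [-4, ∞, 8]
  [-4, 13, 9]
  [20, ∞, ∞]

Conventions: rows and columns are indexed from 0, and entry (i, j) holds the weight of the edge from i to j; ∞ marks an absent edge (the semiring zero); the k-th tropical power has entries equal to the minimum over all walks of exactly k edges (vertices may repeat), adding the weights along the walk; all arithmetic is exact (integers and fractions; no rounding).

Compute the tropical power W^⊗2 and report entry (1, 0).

W^⊗2:
  [-8, ∞, 4]
  [-8, 26, 4]
  [16, ∞, 28]
Key observation: the optimum is the walk 1->0->0, with weight (-4) + (-4) = -8.
Optimal value attained by: walk 1->0->0.
Answer: (W^⊗2)[1][0] = -8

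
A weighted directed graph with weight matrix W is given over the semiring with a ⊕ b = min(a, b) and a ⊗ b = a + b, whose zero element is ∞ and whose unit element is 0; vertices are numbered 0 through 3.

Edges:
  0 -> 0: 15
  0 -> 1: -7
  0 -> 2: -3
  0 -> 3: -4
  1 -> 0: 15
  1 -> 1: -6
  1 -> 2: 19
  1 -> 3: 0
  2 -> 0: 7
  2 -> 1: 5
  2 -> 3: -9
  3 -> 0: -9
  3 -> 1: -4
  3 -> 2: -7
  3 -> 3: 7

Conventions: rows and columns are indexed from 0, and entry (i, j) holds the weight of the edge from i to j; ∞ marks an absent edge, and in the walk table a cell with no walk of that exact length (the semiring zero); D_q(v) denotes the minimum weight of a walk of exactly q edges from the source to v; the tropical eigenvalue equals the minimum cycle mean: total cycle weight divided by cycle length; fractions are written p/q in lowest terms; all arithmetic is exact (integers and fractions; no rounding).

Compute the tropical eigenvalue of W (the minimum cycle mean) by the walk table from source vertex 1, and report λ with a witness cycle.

q=0: [∞, 0, ∞, ∞]
q=1: [15, -6, 19, 0]
q=2: [-9, -12, -7, -6]
q=3: [-15, -18, -13, -16]
q=4: [-25, -24, -23, -22]
Optimal cycle mean attained by: cycle 2->3->2, total (-9) + (-7), length 2.
Answer: λ = -8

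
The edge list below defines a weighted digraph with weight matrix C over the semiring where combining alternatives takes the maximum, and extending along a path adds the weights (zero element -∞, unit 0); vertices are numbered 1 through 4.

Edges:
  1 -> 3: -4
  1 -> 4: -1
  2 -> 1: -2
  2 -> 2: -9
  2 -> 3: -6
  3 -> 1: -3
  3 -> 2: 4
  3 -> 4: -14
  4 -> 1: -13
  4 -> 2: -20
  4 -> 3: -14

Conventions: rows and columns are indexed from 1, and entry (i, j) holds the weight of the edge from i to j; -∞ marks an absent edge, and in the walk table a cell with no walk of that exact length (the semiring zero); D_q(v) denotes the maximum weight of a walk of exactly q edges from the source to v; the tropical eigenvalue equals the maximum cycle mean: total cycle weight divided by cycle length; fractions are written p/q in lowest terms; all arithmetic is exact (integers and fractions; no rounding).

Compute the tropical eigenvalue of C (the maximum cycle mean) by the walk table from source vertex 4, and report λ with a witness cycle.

q=0: [-∞, -∞, -∞, 0]
q=1: [-13, -20, -14, -∞]
q=2: [-17, -10, -17, -14]
q=3: [-12, -13, -16, -18]
q=4: [-15, -12, -16, -13]
Optimal cycle mean attained by: cycle 1->3->2->1, total (-4) + 4 + (-2), length 3.
Answer: λ = -2/3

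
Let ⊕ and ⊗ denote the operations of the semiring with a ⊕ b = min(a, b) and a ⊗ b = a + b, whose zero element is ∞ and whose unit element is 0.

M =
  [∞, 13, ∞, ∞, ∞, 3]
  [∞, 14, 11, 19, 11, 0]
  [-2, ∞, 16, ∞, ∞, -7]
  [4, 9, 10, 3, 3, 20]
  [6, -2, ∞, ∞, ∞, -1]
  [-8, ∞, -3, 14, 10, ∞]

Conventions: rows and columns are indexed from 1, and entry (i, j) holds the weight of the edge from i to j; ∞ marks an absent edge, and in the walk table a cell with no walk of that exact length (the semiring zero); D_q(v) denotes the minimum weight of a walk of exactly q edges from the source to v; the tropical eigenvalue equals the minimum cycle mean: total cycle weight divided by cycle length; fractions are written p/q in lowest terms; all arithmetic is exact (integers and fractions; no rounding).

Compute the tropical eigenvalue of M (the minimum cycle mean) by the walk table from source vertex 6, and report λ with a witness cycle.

q=0: [∞, ∞, ∞, ∞, ∞, 0]
q=1: [-8, ∞, -3, 14, 10, ∞]
q=2: [-5, 5, 13, 17, 17, -10]
q=3: [-18, 8, -13, 4, 0, -2]
q=4: [-15, -5, -5, 7, 7, -20]
q=5: [-28, -2, -23, -6, -10, -12]
q=6: [-25, -15, -15, -3, -3, -30]
Optimal cycle mean attained by: cycle 3->6->3, total (-7) + (-3), length 2.
Answer: λ = -5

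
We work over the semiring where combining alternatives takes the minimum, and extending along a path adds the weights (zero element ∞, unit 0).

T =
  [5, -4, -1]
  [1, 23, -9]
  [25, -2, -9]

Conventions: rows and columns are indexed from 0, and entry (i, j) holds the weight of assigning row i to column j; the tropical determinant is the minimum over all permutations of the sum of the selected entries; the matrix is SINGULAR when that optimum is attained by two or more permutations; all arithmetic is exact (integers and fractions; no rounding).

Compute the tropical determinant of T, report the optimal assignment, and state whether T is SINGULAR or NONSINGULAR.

σ = (0, 1, 2): 5 + 23 + (-9) = 19
σ = (0, 2, 1): 5 + (-9) + (-2) = -6
σ = (1, 0, 2): (-4) + 1 + (-9) = -12
σ = (1, 2, 0): (-4) + (-9) + 25 = 12
σ = (2, 0, 1): (-1) + 1 + (-2) = -2
σ = (2, 1, 0): (-1) + 23 + 25 = 47
Optimal value attained by: σ = (1, 0, 2).
Answer: det⊕(T) = -12; verdict: NONSINGULAR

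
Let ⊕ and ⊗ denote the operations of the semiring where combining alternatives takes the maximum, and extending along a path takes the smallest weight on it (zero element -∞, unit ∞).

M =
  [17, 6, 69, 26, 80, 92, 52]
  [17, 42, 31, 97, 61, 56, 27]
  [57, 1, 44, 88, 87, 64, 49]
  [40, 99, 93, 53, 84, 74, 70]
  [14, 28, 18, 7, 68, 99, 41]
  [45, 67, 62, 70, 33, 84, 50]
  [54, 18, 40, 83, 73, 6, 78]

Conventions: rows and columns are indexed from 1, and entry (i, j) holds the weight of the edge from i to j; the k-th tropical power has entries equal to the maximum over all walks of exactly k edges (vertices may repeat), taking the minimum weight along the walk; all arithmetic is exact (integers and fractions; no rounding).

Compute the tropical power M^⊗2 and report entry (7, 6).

M^⊗2:
  [57, 67, 62, 70, 69, 84, 52]
  [45, 97, 93, 56, 84, 74, 70]
  [49, 88, 88, 64, 84, 87, 70]
  [57, 67, 62, 97, 87, 84, 70]
  [45, 67, 62, 70, 68, 84, 50]
  [57, 70, 70, 70, 70, 84, 70]
  [54, 83, 83, 78, 83, 74, 78]
Key observation: the optimum is the walk 7->4->6, with weight 83 min 74 = 74.
Optimal value attained by: walk 7->4->6.
Answer: (M^⊗2)[7][6] = 74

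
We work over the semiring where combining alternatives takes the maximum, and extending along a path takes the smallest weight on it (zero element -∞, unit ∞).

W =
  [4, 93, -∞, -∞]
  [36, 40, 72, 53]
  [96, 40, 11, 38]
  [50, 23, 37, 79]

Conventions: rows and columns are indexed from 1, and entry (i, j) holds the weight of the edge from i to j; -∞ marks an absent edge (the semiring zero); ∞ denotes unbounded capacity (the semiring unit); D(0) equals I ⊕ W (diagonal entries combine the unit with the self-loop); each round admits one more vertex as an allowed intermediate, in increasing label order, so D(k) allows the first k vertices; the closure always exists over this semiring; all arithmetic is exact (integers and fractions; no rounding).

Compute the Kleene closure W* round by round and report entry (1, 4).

D(0):
  [∞, 93, -∞, -∞]
  [36, ∞, 72, 53]
  [96, 40, ∞, 38]
  [50, 23, 37, ∞]
D(1):
  [∞, 93, -∞, -∞]
  [36, ∞, 72, 53]
  [96, 93, ∞, 38]
  [50, 50, 37, ∞]
D(2):
  [∞, 93, 72, 53]
  [36, ∞, 72, 53]
  [96, 93, ∞, 53]
  [50, 50, 50, ∞]
D(3):
  [∞, 93, 72, 53]
  [72, ∞, 72, 53]
  [96, 93, ∞, 53]
  [50, 50, 50, ∞]
D(4):
  [∞, 93, 72, 53]
  [72, ∞, 72, 53]
  [96, 93, ∞, 53]
  [50, 50, 50, ∞]
Answer: W*[1][4] = 53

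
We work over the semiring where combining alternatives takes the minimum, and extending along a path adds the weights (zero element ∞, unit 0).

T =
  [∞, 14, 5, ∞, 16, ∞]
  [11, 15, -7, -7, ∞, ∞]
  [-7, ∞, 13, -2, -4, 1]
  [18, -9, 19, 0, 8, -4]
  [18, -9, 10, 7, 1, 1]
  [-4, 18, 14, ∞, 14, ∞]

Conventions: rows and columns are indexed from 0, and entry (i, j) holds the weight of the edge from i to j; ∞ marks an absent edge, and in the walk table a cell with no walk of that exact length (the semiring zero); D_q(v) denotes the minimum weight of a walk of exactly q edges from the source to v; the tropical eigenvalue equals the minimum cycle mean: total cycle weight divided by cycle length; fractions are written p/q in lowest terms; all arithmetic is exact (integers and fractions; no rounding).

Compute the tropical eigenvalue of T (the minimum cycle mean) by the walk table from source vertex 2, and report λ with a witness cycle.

q=0: [∞, ∞, 0, ∞, ∞, ∞]
q=1: [-7, ∞, 13, -2, -4, 1]
q=2: [-3, -13, -2, -2, -3, -6]
q=3: [-10, -12, -20, -20, -6, -6]
q=4: [-27, -29, -19, -22, -24, -24]
q=5: [-28, -33, -36, -36, -23, -26]
q=6: [-43, -45, -40, -40, -40, -40]
Optimal cycle mean attained by: cycle 1->3->1, total (-7) + (-9), length 2.
Answer: λ = -8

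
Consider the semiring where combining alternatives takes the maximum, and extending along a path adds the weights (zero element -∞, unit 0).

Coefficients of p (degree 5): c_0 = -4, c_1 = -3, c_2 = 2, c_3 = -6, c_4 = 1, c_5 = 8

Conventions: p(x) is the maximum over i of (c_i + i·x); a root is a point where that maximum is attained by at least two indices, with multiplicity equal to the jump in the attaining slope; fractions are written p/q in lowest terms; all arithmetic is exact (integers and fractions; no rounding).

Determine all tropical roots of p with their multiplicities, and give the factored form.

hull edge (i=0, c=-4) to (i=2, c=2): slope 3, span 2
hull edge (i=2, c=2) to (i=5, c=8): slope 2, span 3
Factored form: p(x) = 8 ⊗ (x ⊕ (-3)) ⊗ (x ⊕ (-3)) ⊗ (x ⊕ (-2)) ⊗ (x ⊕ (-2)) ⊗ (x ⊕ (-2))
Answer: roots = -3 (mult 2), -2 (mult 3)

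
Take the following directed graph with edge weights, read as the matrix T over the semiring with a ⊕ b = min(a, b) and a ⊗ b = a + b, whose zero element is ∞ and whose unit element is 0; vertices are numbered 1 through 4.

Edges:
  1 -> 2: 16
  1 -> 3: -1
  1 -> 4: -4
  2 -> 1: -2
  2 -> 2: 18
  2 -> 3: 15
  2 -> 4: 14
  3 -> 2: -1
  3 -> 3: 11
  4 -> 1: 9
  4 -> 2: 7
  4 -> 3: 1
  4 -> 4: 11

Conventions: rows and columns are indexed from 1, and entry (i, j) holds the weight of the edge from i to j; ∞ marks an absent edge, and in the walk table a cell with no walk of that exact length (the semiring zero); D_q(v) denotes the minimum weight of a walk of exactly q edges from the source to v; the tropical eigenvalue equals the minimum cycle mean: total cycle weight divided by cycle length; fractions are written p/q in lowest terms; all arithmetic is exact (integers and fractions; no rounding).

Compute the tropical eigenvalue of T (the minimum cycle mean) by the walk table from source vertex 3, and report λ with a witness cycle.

q=0: [∞, ∞, 0, ∞]
q=1: [∞, -1, 11, ∞]
q=2: [-3, 10, 14, 13]
q=3: [8, 13, -4, -7]
q=4: [2, -5, -6, 4]
Optimal cycle mean attained by: cycle 1->4->3->2->1, total (-4) + 1 + (-1) + (-2), length 4.
Answer: λ = -3/2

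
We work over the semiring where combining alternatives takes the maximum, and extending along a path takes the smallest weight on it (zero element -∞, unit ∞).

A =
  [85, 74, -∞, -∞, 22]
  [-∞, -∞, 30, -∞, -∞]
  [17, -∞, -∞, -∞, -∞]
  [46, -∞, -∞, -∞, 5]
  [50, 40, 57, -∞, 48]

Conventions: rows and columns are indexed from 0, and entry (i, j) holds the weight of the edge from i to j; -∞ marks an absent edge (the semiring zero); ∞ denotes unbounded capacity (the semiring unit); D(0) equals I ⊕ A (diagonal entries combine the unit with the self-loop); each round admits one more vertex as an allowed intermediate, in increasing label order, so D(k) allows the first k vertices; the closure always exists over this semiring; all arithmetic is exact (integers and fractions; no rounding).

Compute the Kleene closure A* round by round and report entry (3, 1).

D(0):
  [∞, 74, -∞, -∞, 22]
  [-∞, ∞, 30, -∞, -∞]
  [17, -∞, ∞, -∞, -∞]
  [46, -∞, -∞, ∞, 5]
  [50, 40, 57, -∞, ∞]
D(1):
  [∞, 74, -∞, -∞, 22]
  [-∞, ∞, 30, -∞, -∞]
  [17, 17, ∞, -∞, 17]
  [46, 46, -∞, ∞, 22]
  [50, 50, 57, -∞, ∞]
D(2):
  [∞, 74, 30, -∞, 22]
  [-∞, ∞, 30, -∞, -∞]
  [17, 17, ∞, -∞, 17]
  [46, 46, 30, ∞, 22]
  [50, 50, 57, -∞, ∞]
D(3):
  [∞, 74, 30, -∞, 22]
  [17, ∞, 30, -∞, 17]
  [17, 17, ∞, -∞, 17]
  [46, 46, 30, ∞, 22]
  [50, 50, 57, -∞, ∞]
D(4):
  [∞, 74, 30, -∞, 22]
  [17, ∞, 30, -∞, 17]
  [17, 17, ∞, -∞, 17]
  [46, 46, 30, ∞, 22]
  [50, 50, 57, -∞, ∞]
D(5):
  [∞, 74, 30, -∞, 22]
  [17, ∞, 30, -∞, 17]
  [17, 17, ∞, -∞, 17]
  [46, 46, 30, ∞, 22]
  [50, 50, 57, -∞, ∞]
Answer: A*[3][1] = 46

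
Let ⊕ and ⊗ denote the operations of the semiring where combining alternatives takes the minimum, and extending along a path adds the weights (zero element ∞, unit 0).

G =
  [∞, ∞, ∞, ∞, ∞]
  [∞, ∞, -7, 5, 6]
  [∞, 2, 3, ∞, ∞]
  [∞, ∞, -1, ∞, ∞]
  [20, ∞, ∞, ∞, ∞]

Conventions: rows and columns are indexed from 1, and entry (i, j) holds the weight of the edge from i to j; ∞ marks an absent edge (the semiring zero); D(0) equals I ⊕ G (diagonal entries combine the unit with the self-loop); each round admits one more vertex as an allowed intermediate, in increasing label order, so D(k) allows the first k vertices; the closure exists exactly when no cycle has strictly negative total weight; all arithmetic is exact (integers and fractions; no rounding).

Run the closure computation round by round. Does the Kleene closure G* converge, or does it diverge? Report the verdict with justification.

D(0):
  [0, ∞, ∞, ∞, ∞]
  [∞, 0, -7, 5, 6]
  [∞, 2, 0, ∞, ∞]
  [∞, ∞, -1, 0, ∞]
  [20, ∞, ∞, ∞, 0]
D(1):
  [0, ∞, ∞, ∞, ∞]
  [∞, 0, -7, 5, 6]
  [∞, 2, 0, ∞, ∞]
  [∞, ∞, -1, 0, ∞]
  [20, ∞, ∞, ∞, 0]
Detection: at round 2, diagonal entry (3, 3) turns strictly negative.
Key observation: the cycle 3->2->3 has total weight 2 + (-7), which is strictly negative.
Answer: DIVERGES — negative cycle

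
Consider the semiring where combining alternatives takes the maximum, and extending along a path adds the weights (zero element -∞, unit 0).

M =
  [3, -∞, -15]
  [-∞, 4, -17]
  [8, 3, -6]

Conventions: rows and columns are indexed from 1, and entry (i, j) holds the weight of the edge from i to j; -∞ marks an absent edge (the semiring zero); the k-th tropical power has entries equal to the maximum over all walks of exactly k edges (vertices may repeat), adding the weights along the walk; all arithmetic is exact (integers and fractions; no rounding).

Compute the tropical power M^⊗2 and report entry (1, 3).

M^⊗2:
  [6, -12, -12]
  [-9, 8, -13]
  [11, 7, -7]
Key observation: the optimum is the walk 1->1->3, with weight 3 + (-15) = -12.
Optimal value attained by: walk 1->1->3.
Answer: (M^⊗2)[1][3] = -12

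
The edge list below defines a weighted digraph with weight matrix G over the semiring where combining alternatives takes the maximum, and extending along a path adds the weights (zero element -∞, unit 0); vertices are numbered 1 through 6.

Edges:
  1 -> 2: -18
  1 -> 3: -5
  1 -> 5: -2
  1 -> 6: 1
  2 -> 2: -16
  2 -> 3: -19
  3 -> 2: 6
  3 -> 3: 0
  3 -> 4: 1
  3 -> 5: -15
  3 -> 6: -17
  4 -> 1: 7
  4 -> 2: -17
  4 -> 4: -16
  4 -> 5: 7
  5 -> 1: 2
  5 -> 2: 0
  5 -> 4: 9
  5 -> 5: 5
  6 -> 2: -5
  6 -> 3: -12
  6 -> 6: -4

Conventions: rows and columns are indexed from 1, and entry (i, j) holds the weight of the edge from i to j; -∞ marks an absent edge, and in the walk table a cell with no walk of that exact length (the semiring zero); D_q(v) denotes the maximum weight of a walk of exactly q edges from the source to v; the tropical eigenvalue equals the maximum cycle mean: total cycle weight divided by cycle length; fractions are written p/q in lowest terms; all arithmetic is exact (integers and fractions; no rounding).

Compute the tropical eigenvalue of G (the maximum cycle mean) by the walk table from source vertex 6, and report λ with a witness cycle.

q=0: [-∞, -∞, -∞, -∞, -∞, 0]
q=1: [-∞, -5, -12, -∞, -∞, -4]
q=2: [-∞, -6, -12, -11, -27, -8]
q=3: [-4, -6, -12, -11, -4, -12]
q=4: [-2, -4, -9, 5, 1, -3]
q=5: [12, 1, -7, 10, 12, -1]
q=6: [17, 12, 7, 21, 17, 13]
Optimal cycle mean attained by: cycle 4->5->4, total 7 + 9, length 2.
Answer: λ = 8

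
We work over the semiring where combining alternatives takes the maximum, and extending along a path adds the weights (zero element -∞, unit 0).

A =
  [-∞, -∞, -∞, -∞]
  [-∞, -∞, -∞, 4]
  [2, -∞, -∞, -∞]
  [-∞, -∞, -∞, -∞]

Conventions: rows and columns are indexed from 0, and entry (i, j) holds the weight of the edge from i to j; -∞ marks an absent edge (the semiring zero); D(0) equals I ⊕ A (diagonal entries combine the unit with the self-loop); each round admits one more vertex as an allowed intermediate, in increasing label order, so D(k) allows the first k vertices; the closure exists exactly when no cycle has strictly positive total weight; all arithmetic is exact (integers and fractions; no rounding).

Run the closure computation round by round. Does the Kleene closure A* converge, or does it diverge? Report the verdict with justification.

D(0):
  [0, -∞, -∞, -∞]
  [-∞, 0, -∞, 4]
  [2, -∞, 0, -∞]
  [-∞, -∞, -∞, 0]
D(1):
  [0, -∞, -∞, -∞]
  [-∞, 0, -∞, 4]
  [2, -∞, 0, -∞]
  [-∞, -∞, -∞, 0]
D(2):
  [0, -∞, -∞, -∞]
  [-∞, 0, -∞, 4]
  [2, -∞, 0, -∞]
  [-∞, -∞, -∞, 0]
D(3):
  [0, -∞, -∞, -∞]
  [-∞, 0, -∞, 4]
  [2, -∞, 0, -∞]
  [-∞, -∞, -∞, 0]
D(4):
  [0, -∞, -∞, -∞]
  [-∞, 0, -∞, 4]
  [2, -∞, 0, -∞]
  [-∞, -∞, -∞, 0]
Key observation: every diagonal entry stays at the unit through all rounds, so no improving cycle exists.
Answer: CONVERGES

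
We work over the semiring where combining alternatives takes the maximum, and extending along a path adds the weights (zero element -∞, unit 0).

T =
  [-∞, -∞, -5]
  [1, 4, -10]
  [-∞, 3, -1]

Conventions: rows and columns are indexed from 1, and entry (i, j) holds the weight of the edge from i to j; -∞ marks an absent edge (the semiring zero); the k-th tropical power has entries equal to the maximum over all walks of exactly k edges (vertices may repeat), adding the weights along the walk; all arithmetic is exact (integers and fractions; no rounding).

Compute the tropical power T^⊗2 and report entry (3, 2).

T^⊗2:
  [-∞, -2, -6]
  [5, 8, -4]
  [4, 7, -2]
Key observation: the optimum is the walk 3->2->2, with weight 3 + 4 = 7.
Optimal value attained by: walk 3->2->2.
Answer: (T^⊗2)[3][2] = 7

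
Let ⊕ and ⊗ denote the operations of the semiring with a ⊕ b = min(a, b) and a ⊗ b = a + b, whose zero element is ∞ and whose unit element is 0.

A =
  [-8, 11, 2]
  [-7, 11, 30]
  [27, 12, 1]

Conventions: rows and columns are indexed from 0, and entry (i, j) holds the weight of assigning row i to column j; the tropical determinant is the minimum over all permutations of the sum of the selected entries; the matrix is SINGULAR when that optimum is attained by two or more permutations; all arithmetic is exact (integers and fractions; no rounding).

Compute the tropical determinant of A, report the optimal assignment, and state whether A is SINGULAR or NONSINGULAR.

σ = (0, 1, 2): (-8) + 11 + 1 = 4
σ = (0, 2, 1): (-8) + 30 + 12 = 34
σ = (1, 0, 2): 11 + (-7) + 1 = 5
σ = (1, 2, 0): 11 + 30 + 27 = 68
σ = (2, 0, 1): 2 + (-7) + 12 = 7
σ = (2, 1, 0): 2 + 11 + 27 = 40
Optimal value attained by: σ = (0, 1, 2).
Answer: det⊕(A) = 4; verdict: NONSINGULAR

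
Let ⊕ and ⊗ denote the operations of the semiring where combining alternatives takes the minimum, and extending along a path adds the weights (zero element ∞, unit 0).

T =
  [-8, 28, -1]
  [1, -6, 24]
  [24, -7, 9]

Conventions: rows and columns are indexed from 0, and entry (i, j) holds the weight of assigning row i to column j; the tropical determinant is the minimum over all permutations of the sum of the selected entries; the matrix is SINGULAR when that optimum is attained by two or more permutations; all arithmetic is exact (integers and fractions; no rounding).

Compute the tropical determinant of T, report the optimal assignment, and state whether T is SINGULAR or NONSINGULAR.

σ = (0, 1, 2): (-8) + (-6) + 9 = -5
σ = (0, 2, 1): (-8) + 24 + (-7) = 9
σ = (1, 0, 2): 28 + 1 + 9 = 38
σ = (1, 2, 0): 28 + 24 + 24 = 76
σ = (2, 0, 1): (-1) + 1 + (-7) = -7
σ = (2, 1, 0): (-1) + (-6) + 24 = 17
Optimal value attained by: σ = (2, 0, 1).
Answer: det⊕(T) = -7; verdict: NONSINGULAR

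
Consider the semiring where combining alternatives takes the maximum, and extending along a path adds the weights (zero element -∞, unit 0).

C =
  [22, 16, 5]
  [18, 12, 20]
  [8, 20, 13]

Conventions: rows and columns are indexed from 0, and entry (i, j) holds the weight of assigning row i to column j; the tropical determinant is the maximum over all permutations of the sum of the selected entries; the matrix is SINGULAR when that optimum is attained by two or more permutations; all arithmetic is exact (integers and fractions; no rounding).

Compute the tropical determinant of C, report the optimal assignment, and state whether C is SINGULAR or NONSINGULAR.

σ = (0, 1, 2): 22 + 12 + 13 = 47
σ = (0, 2, 1): 22 + 20 + 20 = 62
σ = (1, 0, 2): 16 + 18 + 13 = 47
σ = (1, 2, 0): 16 + 20 + 8 = 44
σ = (2, 0, 1): 5 + 18 + 20 = 43
σ = (2, 1, 0): 5 + 12 + 8 = 25
Optimal value attained by: σ = (0, 2, 1).
Answer: det⊕(C) = 62; verdict: NONSINGULAR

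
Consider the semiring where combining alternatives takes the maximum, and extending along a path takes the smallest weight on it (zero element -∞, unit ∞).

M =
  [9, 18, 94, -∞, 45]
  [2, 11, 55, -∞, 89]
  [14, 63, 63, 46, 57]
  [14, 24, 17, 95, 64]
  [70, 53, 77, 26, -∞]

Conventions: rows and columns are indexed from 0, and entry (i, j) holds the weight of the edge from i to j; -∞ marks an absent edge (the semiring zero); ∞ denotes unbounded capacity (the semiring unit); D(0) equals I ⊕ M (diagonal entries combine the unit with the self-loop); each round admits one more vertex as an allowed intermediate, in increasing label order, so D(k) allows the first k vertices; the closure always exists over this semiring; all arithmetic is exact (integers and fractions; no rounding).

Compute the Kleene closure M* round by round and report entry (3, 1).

D(0):
  [∞, 18, 94, -∞, 45]
  [2, ∞, 55, -∞, 89]
  [14, 63, ∞, 46, 57]
  [14, 24, 17, ∞, 64]
  [70, 53, 77, 26, ∞]
D(1):
  [∞, 18, 94, -∞, 45]
  [2, ∞, 55, -∞, 89]
  [14, 63, ∞, 46, 57]
  [14, 24, 17, ∞, 64]
  [70, 53, 77, 26, ∞]
D(2):
  [∞, 18, 94, -∞, 45]
  [2, ∞, 55, -∞, 89]
  [14, 63, ∞, 46, 63]
  [14, 24, 24, ∞, 64]
  [70, 53, 77, 26, ∞]
D(3):
  [∞, 63, 94, 46, 63]
  [14, ∞, 55, 46, 89]
  [14, 63, ∞, 46, 63]
  [14, 24, 24, ∞, 64]
  [70, 63, 77, 46, ∞]
D(4):
  [∞, 63, 94, 46, 63]
  [14, ∞, 55, 46, 89]
  [14, 63, ∞, 46, 63]
  [14, 24, 24, ∞, 64]
  [70, 63, 77, 46, ∞]
D(5):
  [∞, 63, 94, 46, 63]
  [70, ∞, 77, 46, 89]
  [63, 63, ∞, 46, 63]
  [64, 63, 64, ∞, 64]
  [70, 63, 77, 46, ∞]
Answer: M*[3][1] = 63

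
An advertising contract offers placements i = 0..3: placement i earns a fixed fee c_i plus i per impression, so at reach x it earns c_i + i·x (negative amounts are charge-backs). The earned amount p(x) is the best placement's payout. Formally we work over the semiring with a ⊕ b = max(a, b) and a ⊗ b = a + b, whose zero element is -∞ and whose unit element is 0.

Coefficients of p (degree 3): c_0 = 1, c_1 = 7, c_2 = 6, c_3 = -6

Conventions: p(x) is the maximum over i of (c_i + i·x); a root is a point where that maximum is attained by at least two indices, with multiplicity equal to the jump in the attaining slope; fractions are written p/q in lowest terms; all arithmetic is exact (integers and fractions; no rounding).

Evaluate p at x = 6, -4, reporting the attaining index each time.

p(6) = max(1+0·6=1, 7+1·6=13, 6+2·6=18, -6+3·6=12) = 18 (attained by i=2)
p(-4) = max(1+0·(-4)=1, 7+1·(-4)=3, 6+2·(-4)=-2, -6+3·(-4)=-18) = 3 (attained by i=1)
Answer: p(6) = 18; p(-4) = 3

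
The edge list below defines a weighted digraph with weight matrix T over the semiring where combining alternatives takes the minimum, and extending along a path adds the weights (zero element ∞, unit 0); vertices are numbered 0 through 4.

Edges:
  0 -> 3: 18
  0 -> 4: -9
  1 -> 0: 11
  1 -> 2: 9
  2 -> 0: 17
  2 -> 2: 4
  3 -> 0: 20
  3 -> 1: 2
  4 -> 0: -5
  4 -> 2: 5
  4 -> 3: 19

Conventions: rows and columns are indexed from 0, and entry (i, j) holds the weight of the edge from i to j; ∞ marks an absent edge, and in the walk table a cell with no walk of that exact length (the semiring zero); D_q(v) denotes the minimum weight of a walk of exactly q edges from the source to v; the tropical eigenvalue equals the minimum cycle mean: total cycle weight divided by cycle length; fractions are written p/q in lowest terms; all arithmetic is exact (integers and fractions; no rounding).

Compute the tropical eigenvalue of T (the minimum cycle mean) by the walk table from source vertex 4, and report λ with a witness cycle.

q=0: [∞, ∞, ∞, ∞, 0]
q=1: [-5, ∞, 5, 19, ∞]
q=2: [22, 21, 9, 13, -14]
q=3: [-19, 15, -9, 5, 13]
q=4: [8, 7, -5, -1, -28]
q=5: [-33, 1, -23, -9, -1]
Optimal cycle mean attained by: cycle 0->4->0, total (-9) + (-5), length 2.
Answer: λ = -7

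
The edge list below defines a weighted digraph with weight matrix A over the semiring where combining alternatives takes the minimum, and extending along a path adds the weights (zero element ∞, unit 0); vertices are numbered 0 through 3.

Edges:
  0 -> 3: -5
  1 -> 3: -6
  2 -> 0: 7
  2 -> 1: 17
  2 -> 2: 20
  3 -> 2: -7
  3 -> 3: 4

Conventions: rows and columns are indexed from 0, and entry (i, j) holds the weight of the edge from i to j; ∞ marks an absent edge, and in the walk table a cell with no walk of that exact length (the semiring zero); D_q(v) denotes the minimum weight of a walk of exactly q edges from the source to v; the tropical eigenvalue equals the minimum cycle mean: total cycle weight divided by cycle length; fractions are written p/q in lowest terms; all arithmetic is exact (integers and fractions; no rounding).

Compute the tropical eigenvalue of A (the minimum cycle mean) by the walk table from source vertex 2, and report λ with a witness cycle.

q=0: [∞, ∞, 0, ∞]
q=1: [7, 17, 20, ∞]
q=2: [27, 37, 40, 2]
q=3: [47, 57, -5, 6]
q=4: [2, 12, -1, 10]
Optimal cycle mean attained by: cycle 0->3->2->0, total (-5) + (-7) + 7, length 3.
Answer: λ = -5/3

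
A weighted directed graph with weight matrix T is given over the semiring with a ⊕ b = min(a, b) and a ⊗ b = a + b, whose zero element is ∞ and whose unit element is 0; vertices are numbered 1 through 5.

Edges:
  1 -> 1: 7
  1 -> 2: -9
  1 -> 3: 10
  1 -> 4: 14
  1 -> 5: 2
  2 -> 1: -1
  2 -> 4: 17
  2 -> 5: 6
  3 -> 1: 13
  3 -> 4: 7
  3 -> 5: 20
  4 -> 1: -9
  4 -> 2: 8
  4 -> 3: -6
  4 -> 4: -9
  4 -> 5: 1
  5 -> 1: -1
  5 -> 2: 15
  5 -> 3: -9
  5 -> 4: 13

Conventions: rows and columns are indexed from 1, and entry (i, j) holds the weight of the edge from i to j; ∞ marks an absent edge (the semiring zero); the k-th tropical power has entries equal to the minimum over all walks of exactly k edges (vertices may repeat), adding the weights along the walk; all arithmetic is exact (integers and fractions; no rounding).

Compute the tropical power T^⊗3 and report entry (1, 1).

T^⊗2:
  [-10, -2, -7, 5, -3]
  [5, -10, -3, 8, 1]
  [-2, 4, 1, -2, 8]
  [-18, -18, -15, -18, -8]
  [4, -10, 7, -2, 1]
T^⊗3:
  [-4, -19, -12, -4, -8]
  [-11, -4, -8, -1, -4]
  [-11, -11, -8, -11, -1]
  [-27, -27, -24, -27, -17]
  [-11, -5, -8, -11, -4]
Key observation: the optimum is the walk 1->2->5->1, with weight (-9) + 6 + (-1) = -4.
Optimal value attained by: walk 1->2->5->1.
Answer: (T^⊗3)[1][1] = -4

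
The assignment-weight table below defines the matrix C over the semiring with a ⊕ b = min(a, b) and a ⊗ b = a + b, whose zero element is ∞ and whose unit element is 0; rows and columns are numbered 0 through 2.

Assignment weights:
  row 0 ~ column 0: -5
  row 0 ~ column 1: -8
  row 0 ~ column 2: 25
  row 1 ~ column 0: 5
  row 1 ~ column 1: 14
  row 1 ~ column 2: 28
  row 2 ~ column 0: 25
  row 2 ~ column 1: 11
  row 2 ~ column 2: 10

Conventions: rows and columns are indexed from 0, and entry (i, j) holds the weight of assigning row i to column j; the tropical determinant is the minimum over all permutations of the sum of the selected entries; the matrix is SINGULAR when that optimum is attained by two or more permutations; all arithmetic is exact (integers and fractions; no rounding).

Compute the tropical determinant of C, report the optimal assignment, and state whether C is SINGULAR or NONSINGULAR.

σ = (0, 1, 2): (-5) + 14 + 10 = 19
σ = (0, 2, 1): (-5) + 28 + 11 = 34
σ = (1, 0, 2): (-8) + 5 + 10 = 7
σ = (1, 2, 0): (-8) + 28 + 25 = 45
σ = (2, 0, 1): 25 + 5 + 11 = 41
σ = (2, 1, 0): 25 + 14 + 25 = 64
Optimal value attained by: σ = (1, 0, 2).
Answer: det⊕(C) = 7; verdict: NONSINGULAR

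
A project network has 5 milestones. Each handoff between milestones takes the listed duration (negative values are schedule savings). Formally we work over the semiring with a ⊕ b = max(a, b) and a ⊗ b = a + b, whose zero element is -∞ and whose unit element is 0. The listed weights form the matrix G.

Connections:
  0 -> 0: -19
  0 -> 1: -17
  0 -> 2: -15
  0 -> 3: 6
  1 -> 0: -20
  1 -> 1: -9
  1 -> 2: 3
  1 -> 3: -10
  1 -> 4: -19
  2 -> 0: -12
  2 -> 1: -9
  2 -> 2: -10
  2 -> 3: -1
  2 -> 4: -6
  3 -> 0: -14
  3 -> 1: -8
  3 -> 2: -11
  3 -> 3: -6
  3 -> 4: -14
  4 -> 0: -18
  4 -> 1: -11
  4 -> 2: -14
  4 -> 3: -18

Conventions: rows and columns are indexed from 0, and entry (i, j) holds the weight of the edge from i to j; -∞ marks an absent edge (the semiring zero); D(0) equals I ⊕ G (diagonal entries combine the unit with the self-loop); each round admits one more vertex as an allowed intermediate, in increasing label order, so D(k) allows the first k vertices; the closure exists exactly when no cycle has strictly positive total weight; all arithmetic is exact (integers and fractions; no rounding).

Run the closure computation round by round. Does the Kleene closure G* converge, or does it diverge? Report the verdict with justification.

D(0):
  [0, -17, -15, 6, -∞]
  [-20, 0, 3, -10, -19]
  [-12, -9, 0, -1, -6]
  [-14, -8, -11, 0, -14]
  [-18, -11, -14, -18, 0]
D(1):
  [0, -17, -15, 6, -∞]
  [-20, 0, 3, -10, -19]
  [-12, -9, 0, -1, -6]
  [-14, -8, -11, 0, -14]
  [-18, -11, -14, -12, 0]
D(2):
  [0, -17, -14, 6, -36]
  [-20, 0, 3, -10, -19]
  [-12, -9, 0, -1, -6]
  [-14, -8, -5, 0, -14]
  [-18, -11, -8, -12, 0]
D(3):
  [0, -17, -14, 6, -20]
  [-9, 0, 3, 2, -3]
  [-12, -9, 0, -1, -6]
  [-14, -8, -5, 0, -11]
  [-18, -11, -8, -9, 0]
D(4):
  [0, -2, 1, 6, -5]
  [-9, 0, 3, 2, -3]
  [-12, -9, 0, -1, -6]
  [-14, -8, -5, 0, -11]
  [-18, -11, -8, -9, 0]
D(5):
  [0, -2, 1, 6, -5]
  [-9, 0, 3, 2, -3]
  [-12, -9, 0, -1, -6]
  [-14, -8, -5, 0, -11]
  [-18, -11, -8, -9, 0]
Key observation: every diagonal entry stays at the unit through all rounds, so no improving cycle exists.
Answer: CONVERGES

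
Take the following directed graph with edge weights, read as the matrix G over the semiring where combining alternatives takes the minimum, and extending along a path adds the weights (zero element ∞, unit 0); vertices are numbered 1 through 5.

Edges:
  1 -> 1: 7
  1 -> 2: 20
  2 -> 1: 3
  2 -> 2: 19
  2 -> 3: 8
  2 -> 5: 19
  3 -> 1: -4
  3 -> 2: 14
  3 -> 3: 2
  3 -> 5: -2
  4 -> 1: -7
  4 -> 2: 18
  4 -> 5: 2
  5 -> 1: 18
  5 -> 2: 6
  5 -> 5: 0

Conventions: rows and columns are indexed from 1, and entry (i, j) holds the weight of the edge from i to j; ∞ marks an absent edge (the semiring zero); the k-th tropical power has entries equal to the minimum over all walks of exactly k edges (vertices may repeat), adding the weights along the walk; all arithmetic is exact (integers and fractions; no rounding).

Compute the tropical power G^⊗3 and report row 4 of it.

G^⊗2:
  [14, 27, 28, ∞, 39]
  [4, 22, 10, ∞, 6]
  [-2, 4, 4, ∞, -2]
  [0, 8, 26, ∞, 2]
  [9, 6, 14, ∞, 0]
G^⊗3:
  [21, 34, 30, ∞, 26]
  [6, 12, 12, ∞, 6]
  [0, 4, 6, ∞, -2]
  [7, 8, 16, ∞, 2]
  [9, 6, 14, ∞, 0]
Answer: row 4 of G^⊗3 = [7, 8, 16, ∞, 2]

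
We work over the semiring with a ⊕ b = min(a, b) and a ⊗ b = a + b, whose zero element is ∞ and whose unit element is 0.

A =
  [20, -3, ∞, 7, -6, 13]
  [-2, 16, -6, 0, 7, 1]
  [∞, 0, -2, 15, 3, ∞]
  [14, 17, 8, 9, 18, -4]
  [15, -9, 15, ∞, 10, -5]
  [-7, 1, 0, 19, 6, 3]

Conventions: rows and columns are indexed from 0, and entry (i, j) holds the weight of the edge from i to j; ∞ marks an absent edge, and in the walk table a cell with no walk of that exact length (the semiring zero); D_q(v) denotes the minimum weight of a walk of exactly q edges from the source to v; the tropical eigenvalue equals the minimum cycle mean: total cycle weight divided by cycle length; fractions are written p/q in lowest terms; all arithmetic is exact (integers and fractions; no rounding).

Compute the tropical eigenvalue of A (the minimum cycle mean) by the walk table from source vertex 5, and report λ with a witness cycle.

q=0: [∞, ∞, ∞, ∞, ∞, 0]
q=1: [-7, 1, 0, 19, 6, 3]
q=2: [-4, -10, -5, 0, -13, 1]
q=3: [-12, -22, -16, -10, -10, -18]
q=4: [-25, -19, -28, -22, -18, -21]
q=5: [-28, -28, -30, -19, -31, -26]
q=6: [-33, -40, -34, -28, -34, -36]
Optimal cycle mean attained by: cycle 0->4->5->0, total (-6) + (-5) + (-7), length 3.
Answer: λ = -6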